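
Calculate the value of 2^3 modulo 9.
3 = 2 + 1 (binary 11). Repeated squaring mod 9: 2^1 ≡ 2; 2^2 ≡ 2² = 4 ≡ 4. Multiply: 2^3 = 2^2 × 2^1 ≡ 4 × 2 (mod 9): 4 × 2 = 8 ≡ 8. So 2^3 ≡ 8 (mod 9).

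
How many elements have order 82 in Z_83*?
Number of primitive roots mod 83 = φ(82) = 40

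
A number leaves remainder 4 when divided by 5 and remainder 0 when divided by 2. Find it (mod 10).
M = 5 × 2 = 10. M₁ = 2, y₁ ≡ 3 (mod 5). M₂ = 5, y₂ ≡ 1 (mod 2). z = 4×2×3 + 0×5×1 ≡ 4 (mod 10)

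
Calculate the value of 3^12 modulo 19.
Using repeated squaring. 12 = 8 + 4 (binary 1100). Repeated squaring mod 19: 3^1 ≡ 3; 3^2 ≡ 3² = 9 ≡ 9; 3^4 ≡ 9² = 81 ≡ 5; 3^8 ≡ 5² = 25 ≡ 6. Multiply: 3^12 = 3^8 × 3^4 ≡ 6 × 5 (mod 19): 6 × 5 = 30 ≡ 11. So 3^12 ≡ 11 (mod 19).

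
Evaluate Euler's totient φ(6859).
6498

Prime factorization: 6859 = 19^3
Using the formula φ(n) = n × Π(1 - 1/p) for each prime factor p:
φ(6859) = 6859 × (1 - 1/19)
φ(6859) = 6498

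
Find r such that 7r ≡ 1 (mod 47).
7^(-1) ≡ 27 (mod 47). Verification: 7 × 27 = 189 ≡ 1 (mod 47)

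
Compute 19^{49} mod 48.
19

Using successive squaring:
Binary expansion of 49: 110001
Powers of 19 mod 48 (each is the square of the previous):
  19^1 ≡ 19 (mod 48)
  19^2 ≡ 19² = 361 ≡ 25 (mod 48)
  19^4 ≡ 25² = 625 ≡ 1 (mod 48)
  19^8 ≡ 1² = 1 ≡ 1 (mod 48)
  19^16 ≡ 1² = 1 ≡ 1 (mod 48)
  19^32 ≡ 1² = 1 ≡ 1 (mod 48)
49 = 32 + 16 + 1, so 19^49 = 19^32 × 19^16 × 19^1 ≡ 1 × 1 × 19 (mod 48)
Multiplying step by step:
  1 × 1 = 1 ≡ 1 (mod 48)
  1 × 19 = 19 ≡ 19 (mod 48)
Result: 19^49 ≡ 19 (mod 48)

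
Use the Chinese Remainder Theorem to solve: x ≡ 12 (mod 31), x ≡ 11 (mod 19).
353

Using the Chinese Remainder Theorem:
M = product of moduli = 589
For equation 1: M_1 = 19, 19 ≡ 19 (mod 31), inverse of 19 mod 31 is 18 (check: 19 × 18 = 342 ≡ 1 (mod 31))
For equation 2: M_2 = 31, 31 ≡ 12 (mod 19), inverse of 31 mod 19 is 8 (check: 12 × 8 = 96 ≡ 1 (mod 19))
Combine: x ≡ Σ r_i×M_i×(M_i⁻¹ mod m_i) = 12×19×18 + 11×31×8 = 4104 + 2728 = 6832
6832 mod 589 = 353
x ≡ 353 (mod 589)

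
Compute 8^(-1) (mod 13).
8^(-1) ≡ 5 (mod 13). Verification: 8 × 5 = 40 ≡ 1 (mod 13)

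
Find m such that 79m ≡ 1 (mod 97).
79^(-1) ≡ 70 (mod 97). Verification: 79 × 70 = 5530 ≡ 1 (mod 97)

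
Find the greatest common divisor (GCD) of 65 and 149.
1

Using the Euclidean algorithm:
65 = 0 × 149 + 65
149 = 2 × 65 + 19
65 = 3 × 19 + 8
19 = 2 × 8 + 3
8 = 2 × 3 + 2
3 = 1 × 2 + 1
2 = 2 × 1 + 0

GCD(65, 149) = 1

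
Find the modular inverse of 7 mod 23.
7^(-1) ≡ 10 (mod 23). Verification: 7 × 10 = 70 ≡ 1 (mod 23)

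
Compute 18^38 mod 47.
Using repeated squaring. 38 = 32 + 4 + 2 (binary 100110). Repeated squaring mod 47: 18^1 ≡ 18; 18^2 ≡ 18² = 324 ≡ 42; 18^4 ≡ 42² = 1764 ≡ 25; 18^8 ≡ 25² = 625 ≡ 14; 18^16 ≡ 14² = 196 ≡ 8; 18^32 ≡ 8² = 64 ≡ 17. Multiply: 18^38 = 18^32 × 18^4 × 18^2 ≡ 17 × 25 × 42 (mod 47): 17 × 25 = 425 ≡ 2; 2 × 42 = 84 ≡ 37. So 18^38 ≡ 37 (mod 47).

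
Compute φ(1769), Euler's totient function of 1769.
1680

Prime factorization: 1769 = 29 × 61
Using the formula φ(n) = n × Π(1 - 1/p) for each prime factor p:
φ(1769) = 1769 × (1 - 1/29) × (1 - 1/61)
φ(1769) = 1680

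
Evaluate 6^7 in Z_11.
7 = 4 + 2 + 1 (binary 111). Repeated squaring mod 11: 6^1 ≡ 6; 6^2 ≡ 6² = 36 ≡ 3; 6^4 ≡ 3² = 9 ≡ 9. Multiply: 6^7 = 6^4 × 6^2 × 6^1 ≡ 9 × 3 × 6 (mod 11): 9 × 3 = 27 ≡ 5; 5 × 6 = 30 ≡ 8. So 6^7 ≡ 8 (mod 11).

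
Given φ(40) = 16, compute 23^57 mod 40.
By Euler: 23^{16} ≡ 1 (mod 40) since gcd(23, 40) = 1. 57 = 3×16 + 9. So 23^{57} ≡ 23^{9} ≡ 23 (mod 40)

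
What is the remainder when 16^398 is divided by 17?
Using Fermat: 16^{16} ≡ 1 (mod 17). 398 ≡ 14 (mod 16). So 16^{398} ≡ 16^{14} ≡ 1 (mod 17)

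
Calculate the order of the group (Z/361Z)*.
342

Prime factorization: 361 = 19^2
Using the formula φ(n) = n × Π(1 - 1/p) for each prime factor p:
φ(361) = 361 × (1 - 1/19)
φ(361) = 342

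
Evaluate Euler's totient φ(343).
294

Prime factorization: 343 = 7^3
Using the formula φ(n) = n × Π(1 - 1/p) for each prime factor p:
φ(343) = 343 × (1 - 1/7)
φ(343) = 294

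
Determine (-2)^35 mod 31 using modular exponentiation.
Using Fermat: (-2)^{30} ≡ 1 (mod 31). 35 ≡ 5 (mod 30). So (-2)^{35} ≡ (-2)^{5} ≡ 30 (mod 31)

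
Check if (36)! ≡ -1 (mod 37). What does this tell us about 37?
(36)! mod 37 = 36. Since this equals -1 (mod 37), Wilson confirms 37 is prime.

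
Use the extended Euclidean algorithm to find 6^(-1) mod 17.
Extended GCD: 6(3) + 17(-1) = 1. So 6^(-1) ≡ 3 ≡ 3 (mod 17). Verify: 6 × 3 = 18 ≡ 1 (mod 17)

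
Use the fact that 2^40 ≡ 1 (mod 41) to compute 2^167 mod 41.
By Fermat: 2^{40} ≡ 1 (mod 41). 167 = 4×40 + 7. So 2^{167} ≡ 2^{7} ≡ 5 (mod 41)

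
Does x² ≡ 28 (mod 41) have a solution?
By Euler's criterion: 28^{20} ≡ 40 (mod 41). Since this equals -1 (≡ 40), 28 is not a QR.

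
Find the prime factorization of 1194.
2 × 3 × 199

Divide by primes starting from smallest:
1194 ÷ 2 = 597
597 ÷ 3 = 199
199 ÷ 199 = 1

1194 = 2 × 3 × 199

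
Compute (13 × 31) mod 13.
0

(13 × 31) = 403
403 mod 13 = 0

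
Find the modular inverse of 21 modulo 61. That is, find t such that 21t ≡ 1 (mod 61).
32

Using Extended Euclidean Algorithm:
gcd(21, 61) = 1
Bezout coefficients: 21 × -29 + 61 × 10 = 1
So 21 × -29 ≡ 1 (mod 61)
The inverse is -29 mod 61 = 32
Verification: 21 × 32 = 672 = 11 × 61 + 1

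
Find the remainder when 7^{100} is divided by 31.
By Fermat: 7^{30} ≡ 1 (mod 31). 100 = 3×30 + 10. So 7^{100} ≡ 7^{10} ≡ 25 (mod 31)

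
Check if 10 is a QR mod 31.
By Euler's criterion: 10^{15} ≡ 1 (mod 31). Since this equals 1, 10 is a QR.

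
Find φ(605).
440

Prime factorization: 605 = 5 × 11^2
Using the formula φ(n) = n × Π(1 - 1/p) for each prime factor p:
φ(605) = 605 × (1 - 1/5) × (1 - 1/11)
φ(605) = 440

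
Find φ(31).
30

Prime factorization: 31 = 31
Using the formula φ(n) = n × Π(1 - 1/p) for each prime factor p:
φ(31) = 31 × (1 - 1/31)
φ(31) = 30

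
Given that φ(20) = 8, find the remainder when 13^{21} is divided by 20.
By Euler: 13^{8} ≡ 1 (mod 20) since gcd(13, 20) = 1. 21 = 2×8 + 5. So 13^{21} ≡ 13^{5} ≡ 13 (mod 20)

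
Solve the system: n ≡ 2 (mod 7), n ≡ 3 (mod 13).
M = 7 × 13 = 91. M₁ = 13, y₁ ≡ 6 (mod 7). M₂ = 7, y₂ ≡ 2 (mod 13). n = 2×13×6 + 3×7×2 ≡ 16 (mod 91)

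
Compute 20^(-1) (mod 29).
16

Using Extended Euclidean Algorithm:
gcd(20, 29) = 1
Bezout coefficients: 20 × -13 + 29 × 9 = 1
So 20 × -13 ≡ 1 (mod 29)
The inverse is -13 mod 29 = 16
Verification: 20 × 16 = 320 = 11 × 29 + 1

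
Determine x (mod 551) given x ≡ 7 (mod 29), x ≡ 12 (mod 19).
297

Using the Chinese Remainder Theorem:
M = product of moduli = 551
For equation 1: M_1 = 19, 19 ≡ 19 (mod 29), inverse of 19 mod 29 is 26 (check: 19 × 26 = 494 ≡ 1 (mod 29))
For equation 2: M_2 = 29, 29 ≡ 10 (mod 19), inverse of 29 mod 19 is 2 (check: 10 × 2 = 20 ≡ 1 (mod 19))
Combine: x ≡ Σ r_i×M_i×(M_i⁻¹ mod m_i) = 7×19×26 + 12×29×2 = 3458 + 696 = 4154
4154 mod 551 = 297
x ≡ 297 (mod 551)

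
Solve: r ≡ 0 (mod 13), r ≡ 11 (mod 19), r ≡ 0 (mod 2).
M = 13 × 19 × 2 = 494. M₁ = 38, y₁ ≡ 12 (mod 13). M₂ = 26, y₂ ≡ 11 (mod 19). M₃ = 247, y₃ ≡ 1 (mod 2). r = 0×38×12 + 11×26×11 + 0×247×1 ≡ 182 (mod 494)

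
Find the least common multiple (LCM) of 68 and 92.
1564

First find GCD(68, 92) using the Euclidean algorithm:
68 = 0 × 92 + 68
92 = 1 × 68 + 24
68 = 2 × 24 + 20
24 = 1 × 20 + 4
20 = 5 × 4 + 0
GCD(68, 92) = 4

LCM formula: LCM(a, b) = (a × b) / GCD(a, b)
LCM(68, 92) = (68 × 92) / 4
LCM(68, 92) = 6256 / 4
LCM(68, 92) = 1564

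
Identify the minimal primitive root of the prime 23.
p - 1 = 22 has prime divisors 2, 11. h is a primitive root mod 23 iff h^(22/q) ≢ 1 (mod 23) for each such q.
h = 2: 2^11 ≡ 1, 2^2 ≡ 4 (mod 23); 2^11 ≡ 1, so not a primitive root.
h = 3: 3^11 ≡ 1, 3^2 ≡ 9 (mod 23); 3^11 ≡ 1, so not a primitive root.
h = 4: 4^11 ≡ 1, 4^2 ≡ 16 (mod 23); 4^11 ≡ 1, so not a primitive root.
h = 5: 5^11 ≡ 22, 5^2 ≡ 2 (mod 23); none is 1, so 5 has order 22 and is a primitive root.
The smallest primitive root mod 23 is g = 5.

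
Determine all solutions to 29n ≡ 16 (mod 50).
4

Since gcd(29, 50) = 1 divides 16, a solution exists.
Multiply both sides by the inverse of 29 mod 50:
  29^(-1) mod 50 = 19
  x ≡ 19 × 16 ≡ 304 ≡ 4 (mod 50)
Verification: 29 × 4 = 116 = 2 × 50 + 16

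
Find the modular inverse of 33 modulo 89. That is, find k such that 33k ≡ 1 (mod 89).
27

Using Extended Euclidean Algorithm:
gcd(33, 89) = 1
Bezout coefficients: 33 × 27 + 89 × -10 = 1
So 33 × 27 ≡ 1 (mod 89)
The inverse is 27 mod 89 = 27
Verification: 33 × 27 = 891 = 10 × 89 + 1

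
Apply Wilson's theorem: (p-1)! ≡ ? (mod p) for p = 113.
By Wilson's theorem, (112)! ≡ -1 ≡ 112 (mod 113)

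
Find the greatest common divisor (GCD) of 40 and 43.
1

Using the Euclidean algorithm:
40 = 0 × 43 + 40
43 = 1 × 40 + 3
40 = 13 × 3 + 1
3 = 3 × 1 + 0

GCD(40, 43) = 1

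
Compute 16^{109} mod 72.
16

Using successive squaring:
Binary expansion of 109: 1101101
Powers of 16 mod 72 (each is the square of the previous):
  16^1 ≡ 16 (mod 72)
  16^2 ≡ 16² = 256 ≡ 40 (mod 72)
  16^4 ≡ 40² = 1600 ≡ 16 (mod 72)
  16^8 ≡ 16² = 256 ≡ 40 (mod 72)
  16^16 ≡ 40² = 1600 ≡ 16 (mod 72)
  16^32 ≡ 16² = 256 ≡ 40 (mod 72)
  16^64 ≡ 40² = 1600 ≡ 16 (mod 72)
109 = 64 + 32 + 8 + 4 + 1, so 16^109 = 16^64 × 16^32 × 16^8 × 16^4 × 16^1 ≡ 16 × 40 × 40 × 16 × 16 (mod 72)
Multiplying step by step:
  16 × 40 = 640 ≡ 64 (mod 72)
  64 × 40 = 2560 ≡ 40 (mod 72)
  40 × 16 = 640 ≡ 64 (mod 72)
  64 × 16 = 1024 ≡ 16 (mod 72)
Result: 16^109 ≡ 16 (mod 72)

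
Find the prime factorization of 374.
2 × 11 × 17

Divide by primes starting from smallest:
374 ÷ 2 = 187
187 ÷ 11 = 17
17 ÷ 17 = 1

374 = 2 × 11 × 17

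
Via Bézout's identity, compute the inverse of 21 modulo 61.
Extended GCD: 21(-29) + 61(10) = 1. So 21^(-1) ≡ 32 ≡ 32 (mod 61). Verify: 21 × 32 = 672 ≡ 1 (mod 61)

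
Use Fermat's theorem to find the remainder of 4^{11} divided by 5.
4

By Fermat's Little Theorem, a^(p-1) ≡ 1 (mod p) for prime p and gcd(a, p) = 1
Here p = 5, so 4^4 ≡ 1 (mod 5)
We can reduce the exponent: 11 mod 4 = 3
So 4^11 ≡ 4^3 (mod 5)
Computing: 4^3 mod 5 = 4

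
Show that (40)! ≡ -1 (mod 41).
(40)! mod 41 = 40. Since this equals -1 (mod 41), Wilson confirms 41 is prime.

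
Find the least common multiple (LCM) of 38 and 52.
988

First find GCD(38, 52) using the Euclidean algorithm:
38 = 0 × 52 + 38
52 = 1 × 38 + 14
38 = 2 × 14 + 10
14 = 1 × 10 + 4
10 = 2 × 4 + 2
4 = 2 × 2 + 0
GCD(38, 52) = 2

LCM formula: LCM(a, b) = (a × b) / GCD(a, b)
LCM(38, 52) = (38 × 52) / 2
LCM(38, 52) = 1976 / 2
LCM(38, 52) = 988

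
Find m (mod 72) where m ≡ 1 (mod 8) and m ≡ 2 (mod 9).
M = 8 × 9 = 72. M₁ = 9, y₁ ≡ 1 (mod 8). M₂ = 8, y₂ ≡ 8 (mod 9). m = 1×9×1 + 2×8×8 ≡ 65 (mod 72)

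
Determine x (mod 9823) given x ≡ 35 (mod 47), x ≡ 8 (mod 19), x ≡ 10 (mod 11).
2573

Using the Chinese Remainder Theorem:
M = product of moduli = 9823
For equation 1: M_1 = 209, 209 ≡ 21 (mod 47), inverse of 209 mod 47 is 9 (check: 21 × 9 = 189 ≡ 1 (mod 47))
For equation 2: M_2 = 517, 517 ≡ 4 (mod 19), inverse of 517 mod 19 is 5 (check: 4 × 5 = 20 ≡ 1 (mod 19))
For equation 3: M_3 = 893, 893 ≡ 2 (mod 11), inverse of 893 mod 11 is 6 (check: 2 × 6 = 12 ≡ 1 (mod 11))
Combine: x ≡ Σ r_i×M_i×(M_i⁻¹ mod m_i) = 35×209×9 + 8×517×5 + 10×893×6 = 65835 + 20680 + 53580 = 140095
140095 mod 9823 = 2573
x ≡ 2573 (mod 9823)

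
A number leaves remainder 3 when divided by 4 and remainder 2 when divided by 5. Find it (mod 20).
M = 4 × 5 = 20. M₁ = 5, y₁ ≡ 1 (mod 4). M₂ = 4, y₂ ≡ 4 (mod 5). k = 3×5×1 + 2×4×4 ≡ 7 (mod 20)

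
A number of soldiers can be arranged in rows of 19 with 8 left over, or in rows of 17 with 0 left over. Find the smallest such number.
M = 19 × 17 = 323. M₁ = 17, y₁ ≡ 9 (mod 19). M₂ = 19, y₂ ≡ 9 (mod 17). r = 8×17×9 + 0×19×9 ≡ 255 (mod 323). The smallest positive such number is 255.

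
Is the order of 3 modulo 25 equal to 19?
No, the actual order is 20, not 19.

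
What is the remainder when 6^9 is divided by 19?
9 = 8 + 1 (binary 1001). Repeated squaring mod 19: 6^1 ≡ 6; 6^2 ≡ 6² = 36 ≡ 17; 6^4 ≡ 17² = 289 ≡ 4; 6^8 ≡ 4² = 16 ≡ 16. Multiply: 6^9 = 6^8 × 6^1 ≡ 16 × 6 (mod 19): 16 × 6 = 96 ≡ 1. So 6^9 ≡ 1 (mod 19).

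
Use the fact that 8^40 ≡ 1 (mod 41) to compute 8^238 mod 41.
By Fermat: 8^{40} ≡ 1 (mod 41). 238 = 5×40 + 38. So 8^{238} ≡ 8^{38} ≡ 25 (mod 41)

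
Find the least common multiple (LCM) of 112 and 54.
3024

First find GCD(112, 54) using the Euclidean algorithm:
112 = 2 × 54 + 4
54 = 13 × 4 + 2
4 = 2 × 2 + 0
GCD(112, 54) = 2

LCM formula: LCM(a, b) = (a × b) / GCD(a, b)
LCM(112, 54) = (112 × 54) / 2
LCM(112, 54) = 6048 / 2
LCM(112, 54) = 3024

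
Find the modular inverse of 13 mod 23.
13^(-1) ≡ 16 (mod 23). Verification: 13 × 16 = 208 ≡ 1 (mod 23)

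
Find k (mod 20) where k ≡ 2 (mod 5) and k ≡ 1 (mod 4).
M = 5 × 4 = 20. M₁ = 4, y₁ ≡ 4 (mod 5). M₂ = 5, y₂ ≡ 1 (mod 4). k = 2×4×4 + 1×5×1 ≡ 17 (mod 20)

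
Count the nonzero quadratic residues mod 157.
For prime 157, there are (p-1)/2 = (157-1)/2 = 78 quadratic residues (excluding 0).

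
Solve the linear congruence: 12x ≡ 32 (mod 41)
30

Since gcd(12, 41) = 1 divides 32, a solution exists.
Multiply both sides by the inverse of 12 mod 41:
  12^(-1) mod 41 = 24
  x ≡ 24 × 32 ≡ 768 ≡ 30 (mod 41)
Verification: 12 × 30 = 360 = 8 × 41 + 32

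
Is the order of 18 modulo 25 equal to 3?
No, the actual order is 4, not 3.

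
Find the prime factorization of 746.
2 × 373

Divide by primes starting from smallest:
746 ÷ 2 = 373
373 ÷ 373 = 1

746 = 2 × 373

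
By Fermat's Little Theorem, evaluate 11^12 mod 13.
By Fermat's Little Theorem, 11^{12} ≡ 1 (mod 13) since 13 is prime and gcd(11, 13) = 1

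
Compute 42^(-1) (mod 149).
42^(-1) ≡ 110 (mod 149). Verification: 42 × 110 = 4620 ≡ 1 (mod 149)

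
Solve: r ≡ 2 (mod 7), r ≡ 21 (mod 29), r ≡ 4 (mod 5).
M = 7 × 29 × 5 = 1015. M₁ = 145, y₁ ≡ 3 (mod 7). M₂ = 35, y₂ ≡ 5 (mod 29). M₃ = 203, y₃ ≡ 2 (mod 5). r = 2×145×3 + 21×35×5 + 4×203×2 ≡ 79 (mod 1015)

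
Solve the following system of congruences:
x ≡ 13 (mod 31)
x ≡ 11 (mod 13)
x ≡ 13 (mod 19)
3547

Using the Chinese Remainder Theorem:
M = product of moduli = 7657
For equation 1: M_1 = 247, 247 ≡ 30 (mod 31), inverse of 247 mod 31 is 30 (check: 30 × 30 = 900 ≡ 1 (mod 31))
For equation 2: M_2 = 589, 589 ≡ 4 (mod 13), inverse of 589 mod 13 is 10 (check: 4 × 10 = 40 ≡ 1 (mod 13))
For equation 3: M_3 = 403, 403 ≡ 4 (mod 19), inverse of 403 mod 19 is 5 (check: 4 × 5 = 20 ≡ 1 (mod 19))
Combine: x ≡ Σ r_i×M_i×(M_i⁻¹ mod m_i) = 13×247×30 + 11×589×10 + 13×403×5 = 96330 + 64790 + 26195 = 187315
187315 mod 7657 = 3547
x ≡ 3547 (mod 7657)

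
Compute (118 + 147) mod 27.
22

(118 + 147) = 265
265 mod 27 = 22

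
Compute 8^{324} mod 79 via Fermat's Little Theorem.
10

By Fermat's Little Theorem, a^(p-1) ≡ 1 (mod p) for prime p and gcd(a, p) = 1
Here p = 79, so 8^78 ≡ 1 (mod 79)
We can reduce the exponent: 324 mod 78 = 12
So 8^324 ≡ 8^12 (mod 79)
Computing: 8^12 mod 79 = 10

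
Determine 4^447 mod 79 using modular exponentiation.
Using Fermat: 4^{78} ≡ 1 (mod 79). 447 ≡ 57 (mod 78). So 4^{447} ≡ 4^{57} ≡ 10 (mod 79)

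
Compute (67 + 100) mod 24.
23

(67 + 100) = 167
167 mod 24 = 23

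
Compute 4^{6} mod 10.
6

Using successive squaring:
Binary expansion of 6: 110
Powers of 4 mod 10 (each is the square of the previous):
  4^1 ≡ 4 (mod 10)
  4^2 ≡ 4² = 16 ≡ 6 (mod 10)
  4^4 ≡ 6² = 36 ≡ 6 (mod 10)
6 = 4 + 2, so 4^6 = 4^4 × 4^2 ≡ 6 × 6 (mod 10)
Multiplying step by step:
  6 × 6 = 36 ≡ 6 (mod 10)
Result: 4^6 ≡ 6 (mod 10)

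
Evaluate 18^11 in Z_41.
Using repeated squaring. 11 = 8 + 2 + 1 (binary 1011). Repeated squaring mod 41: 18^1 ≡ 18; 18^2 ≡ 18² = 324 ≡ 37; 18^4 ≡ 37² = 1369 ≡ 16; 18^8 ≡ 16² = 256 ≡ 10. Multiply: 18^11 = 18^8 × 18^2 × 18^1 ≡ 10 × 37 × 18 (mod 41): 10 × 37 = 370 ≡ 1; 1 × 18 = 18 ≡ 18. So 18^11 ≡ 18 (mod 41).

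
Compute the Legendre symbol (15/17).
(15/17) = 15^{8} mod 17 = 1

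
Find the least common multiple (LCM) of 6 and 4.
12

First find GCD(6, 4) using the Euclidean algorithm:
6 = 1 × 4 + 2
4 = 2 × 2 + 0
GCD(6, 4) = 2

LCM formula: LCM(a, b) = (a × b) / GCD(a, b)
LCM(6, 4) = (6 × 4) / 2
LCM(6, 4) = 24 / 2
LCM(6, 4) = 12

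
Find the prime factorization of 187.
11 × 17

Divide by primes starting from smallest:
187 ÷ 11 = 17
17 ÷ 17 = 1

187 = 11 × 17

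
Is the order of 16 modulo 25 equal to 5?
Yes, ord_25(16) = 5.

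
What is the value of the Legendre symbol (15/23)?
(15/23) = 15^{11} mod 23 = -1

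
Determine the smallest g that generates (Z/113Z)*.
3

A primitive root g modulo p has order p-1 = 112
Prime divisors of 112: [2, 7]
g is a primitive root iff g^(112/q) ≢ 1 (mod 113) for each prime divisor q
Testing small values:
  g = 2: 2^56 ≡ 1, 2^16 ≡ 109 (mod 113) → 2^56 ≡ 1, not primitive root
  g = 3: 3^56 ≡ 112, 3^16 ≡ 49 (mod 113) → none is 1, primitive root!
The smallest primitive root is 3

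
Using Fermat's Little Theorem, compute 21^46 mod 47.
By Fermat's Little Theorem, 21^{46} ≡ 1 (mod 47) since 47 is prime and gcd(21, 47) = 1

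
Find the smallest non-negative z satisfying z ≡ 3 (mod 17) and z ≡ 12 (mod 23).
M = 17 × 23 = 391. M₁ = 23, y₁ ≡ 3 (mod 17). M₂ = 17, y₂ ≡ 19 (mod 23). z = 3×23×3 + 12×17×19 ≡ 173 (mod 391)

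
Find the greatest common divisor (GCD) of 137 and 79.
1

Using the Euclidean algorithm:
137 = 1 × 79 + 58
79 = 1 × 58 + 21
58 = 2 × 21 + 16
21 = 1 × 16 + 5
16 = 3 × 5 + 1
5 = 5 × 1 + 0

GCD(137, 79) = 1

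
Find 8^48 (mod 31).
Using Fermat: 8^{30} ≡ 1 (mod 31). 48 ≡ 18 (mod 30). So 8^{48} ≡ 8^{18} ≡ 16 (mod 31)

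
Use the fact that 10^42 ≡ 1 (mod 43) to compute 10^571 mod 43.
By Fermat: 10^{42} ≡ 1 (mod 43). 571 ≡ 25 (mod 42). So 10^{571} ≡ 10^{25} ≡ 24 (mod 43)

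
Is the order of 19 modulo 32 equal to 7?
No, the actual order is 8, not 7.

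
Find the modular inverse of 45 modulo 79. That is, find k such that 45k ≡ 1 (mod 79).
72

Using Extended Euclidean Algorithm:
gcd(45, 79) = 1
Bezout coefficients: 45 × -7 + 79 × 4 = 1
So 45 × -7 ≡ 1 (mod 79)
The inverse is -7 mod 79 = 72
Verification: 45 × 72 = 3240 = 41 × 79 + 1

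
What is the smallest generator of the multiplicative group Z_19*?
p - 1 = 18 has prime divisors 2, 3. h is a primitive root mod 19 iff h^(18/q) ≢ 1 (mod 19) for each such q.
h = 2: 2^9 ≡ 18, 2^6 ≡ 7 (mod 19); none is 1, so 2 has order 18 and is a primitive root.
The smallest primitive root mod 19 is g = 2.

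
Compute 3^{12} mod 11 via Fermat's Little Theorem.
9

By Fermat's Little Theorem, a^(p-1) ≡ 1 (mod p) for prime p and gcd(a, p) = 1
Here p = 11, so 3^10 ≡ 1 (mod 11)
We can reduce the exponent: 12 mod 10 = 2
So 3^12 ≡ 3^2 (mod 11)
Computing: 3^2 mod 11 = 9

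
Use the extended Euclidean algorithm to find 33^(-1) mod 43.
Extended GCD: 33(-13) + 43(10) = 1. So 33^(-1) ≡ 30 ≡ 30 (mod 43). Verify: 33 × 30 = 990 ≡ 1 (mod 43)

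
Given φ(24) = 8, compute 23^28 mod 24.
By Euler: 23^{8} ≡ 1 (mod 24) since gcd(23, 24) = 1. 28 = 3×8 + 4. So 23^{28} ≡ 23^{4} ≡ 1 (mod 24)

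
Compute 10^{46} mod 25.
0

Using successive squaring:
Binary expansion of 46: 101110
Powers of 10 mod 25 (each is the square of the previous):
  10^1 ≡ 10 (mod 25)
  10^2 ≡ 10² = 100 ≡ 0 (mod 25)
  10^4 ≡ 0² = 0 ≡ 0 (mod 25)
  10^8 ≡ 0² = 0 ≡ 0 (mod 25)
  10^16 ≡ 0² = 0 ≡ 0 (mod 25)
  10^32 ≡ 0² = 0 ≡ 0 (mod 25)
46 = 32 + 8 + 4 + 2, so 10^46 = 10^32 × 10^8 × 10^4 × 10^2 ≡ 0 × 0 × 0 × 0 (mod 25)
Multiplying step by step:
  0 × 0 = 0 ≡ 0 (mod 25)
  0 × 0 = 0 ≡ 0 (mod 25)
  0 × 0 = 0 ≡ 0 (mod 25)
Result: 10^46 ≡ 0 (mod 25)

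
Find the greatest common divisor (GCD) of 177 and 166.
1

Using the Euclidean algorithm:
177 = 1 × 166 + 11
166 = 15 × 11 + 1
11 = 11 × 1 + 0

GCD(177, 166) = 1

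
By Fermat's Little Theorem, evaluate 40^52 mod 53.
By Fermat's Little Theorem, 40^{52} ≡ 1 (mod 53) since 53 is prime and gcd(40, 53) = 1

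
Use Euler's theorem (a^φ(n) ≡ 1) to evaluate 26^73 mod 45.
By Euler: 26^{24} ≡ 1 (mod 45) since gcd(26, 45) = 1. 73 = 3×24 + 1. So 26^{73} ≡ 26^{1} ≡ 26 (mod 45)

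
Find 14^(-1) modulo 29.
27

Using Extended Euclidean Algorithm:
gcd(14, 29) = 1
Bezout coefficients: 14 × -2 + 29 × 1 = 1
So 14 × -2 ≡ 1 (mod 29)
The inverse is -2 mod 29 = 27
Verification: 14 × 27 = 378 = 13 × 29 + 1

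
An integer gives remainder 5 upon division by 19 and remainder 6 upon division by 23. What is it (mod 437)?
M = 19 × 23 = 437. M₁ = 23, y₁ ≡ 5 (mod 19). M₂ = 19, y₂ ≡ 17 (mod 23). m = 5×23×5 + 6×19×17 ≡ 328 (mod 437). The smallest positive such number is 328.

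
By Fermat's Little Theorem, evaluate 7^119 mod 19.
By Fermat: 7^{18} ≡ 1 (mod 19). 119 = 6×18 + 11. So 7^{119} ≡ 7^{11} ≡ 11 (mod 19)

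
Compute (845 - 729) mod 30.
26

(845 - 729) = 116
116 mod 30 = 26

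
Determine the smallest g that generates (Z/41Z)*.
6

A primitive root g modulo p has order p-1 = 40
Prime divisors of 40: [2, 5]
g is a primitive root iff g^(40/q) ≢ 1 (mod 41) for each prime divisor q
Testing small values:
  g = 2: 2^20 ≡ 1, 2^8 ≡ 10 (mod 41) → 2^20 ≡ 1, not primitive root
  g = 3: 3^20 ≡ 40, 3^8 ≡ 1 (mod 41) → 3^8 ≡ 1, not primitive root
  g = 4: 4^20 ≡ 1, 4^8 ≡ 18 (mod 41) → 4^20 ≡ 1, not primitive root
  g = 5: 5^20 ≡ 1, 5^8 ≡ 18 (mod 41) → 5^20 ≡ 1, not primitive root
  g = 6: 6^20 ≡ 40, 6^8 ≡ 10 (mod 41) → none is 1, primitive root!
The smallest primitive root is 6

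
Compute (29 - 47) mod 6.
0

(29 - 47) = -18
-18 mod 6 = 0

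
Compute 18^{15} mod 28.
8

Using successive squaring:
Binary expansion of 15: 1111
Powers of 18 mod 28 (each is the square of the previous):
  18^1 ≡ 18 (mod 28)
  18^2 ≡ 18² = 324 ≡ 16 (mod 28)
  18^4 ≡ 16² = 256 ≡ 4 (mod 28)
  18^8 ≡ 4² = 16 ≡ 16 (mod 28)
15 = 8 + 4 + 2 + 1, so 18^15 = 18^8 × 18^4 × 18^2 × 18^1 ≡ 16 × 4 × 16 × 18 (mod 28)
Multiplying step by step:
  16 × 4 = 64 ≡ 8 (mod 28)
  8 × 16 = 128 ≡ 16 (mod 28)
  16 × 18 = 288 ≡ 8 (mod 28)
Result: 18^15 ≡ 8 (mod 28)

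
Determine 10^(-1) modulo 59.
10^(-1) ≡ 6 (mod 59). Verification: 10 × 6 = 60 ≡ 1 (mod 59)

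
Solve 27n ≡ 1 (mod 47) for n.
27^(-1) ≡ 7 (mod 47). Verification: 27 × 7 = 189 ≡ 1 (mod 47)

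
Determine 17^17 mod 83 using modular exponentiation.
Using repeated squaring. 17 = 16 + 1 (binary 10001). Repeated squaring mod 83: 17^1 ≡ 17; 17^2 ≡ 17² = 289 ≡ 40; 17^4 ≡ 40² = 1600 ≡ 23; 17^8 ≡ 23² = 529 ≡ 31; 17^16 ≡ 31² = 961 ≡ 48. Multiply: 17^17 = 17^16 × 17^1 ≡ 48 × 17 (mod 83): 48 × 17 = 816 ≡ 69. So 17^17 ≡ 69 (mod 83).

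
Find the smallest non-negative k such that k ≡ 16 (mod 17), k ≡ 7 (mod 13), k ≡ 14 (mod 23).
4453

Using the Chinese Remainder Theorem:
M = product of moduli = 5083
For equation 1: M_1 = 299, 299 ≡ 10 (mod 17), inverse of 299 mod 17 is 12 (check: 10 × 12 = 120 ≡ 1 (mod 17))
For equation 2: M_2 = 391, 391 ≡ 1 (mod 13), inverse of 391 mod 13 is 1 (check: 1 × 1 = 1 ≡ 1 (mod 13))
For equation 3: M_3 = 221, 221 ≡ 14 (mod 23), inverse of 221 mod 23 is 5 (check: 14 × 5 = 70 ≡ 1 (mod 23))
Combine: k ≡ Σ r_i×M_i×(M_i⁻¹ mod m_i) = 16×299×12 + 7×391×1 + 14×221×5 = 57408 + 2737 + 15470 = 75615
75615 mod 5083 = 4453
k ≡ 4453 (mod 5083)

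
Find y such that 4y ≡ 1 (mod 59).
4^(-1) ≡ 15 (mod 59). Verification: 4 × 15 = 60 ≡ 1 (mod 59)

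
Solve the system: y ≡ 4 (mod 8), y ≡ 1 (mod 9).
M = 8 × 9 = 72. M₁ = 9, y₁ ≡ 1 (mod 8). M₂ = 8, y₂ ≡ 8 (mod 9). y = 4×9×1 + 1×8×8 ≡ 28 (mod 72)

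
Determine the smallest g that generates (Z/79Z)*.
3

A primitive root g modulo p has order p-1 = 78
Prime divisors of 78: [2, 3, 13]
g is a primitive root iff g^(78/q) ≢ 1 (mod 79) for each prime divisor q
Testing small values:
  g = 2: 2^39 ≡ 1, 2^26 ≡ 23, 2^6 ≡ 64 (mod 79) → 2^39 ≡ 1, not primitive root
  g = 3: 3^39 ≡ 78, 3^26 ≡ 23, 3^6 ≡ 18 (mod 79) → none is 1, primitive root!
The smallest primitive root is 3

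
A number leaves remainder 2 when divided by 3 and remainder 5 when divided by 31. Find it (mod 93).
M = 3 × 31 = 93. M₁ = 31, y₁ ≡ 1 (mod 3). M₂ = 3, y₂ ≡ 21 (mod 31). m = 2×31×1 + 5×3×21 ≡ 5 (mod 93)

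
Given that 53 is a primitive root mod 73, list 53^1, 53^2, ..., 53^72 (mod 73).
g^1, g^2, ..., g^{72} mod 73: {53, 35, 30, 57, 28, 24, 31, 37, 63, 54, 15, 65, 14, 12, 52, 55, 68, 27, 44, 69, 7, 6, 26, 64, 34, 50, 22, 71, 40, 3, 13, 32, 17, 25, 11, 72, 20, 38, 43, 16, 45, 49, 42, 36, 10, 19, 58, 8, 59, 61, 21, 18, 5, 46, 29, 4, 66, 67, 47, 9, 39, 23, 51, 2, 33, 70, 60, 41, 56, 48, 62, 1}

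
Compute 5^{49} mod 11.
9

Using successive squaring:
Binary expansion of 49: 110001
Powers of 5 mod 11 (each is the square of the previous):
  5^1 ≡ 5 (mod 11)
  5^2 ≡ 5² = 25 ≡ 3 (mod 11)
  5^4 ≡ 3² = 9 ≡ 9 (mod 11)
  5^8 ≡ 9² = 81 ≡ 4 (mod 11)
  5^16 ≡ 4² = 16 ≡ 5 (mod 11)
  5^32 ≡ 5² = 25 ≡ 3 (mod 11)
49 = 32 + 16 + 1, so 5^49 = 5^32 × 5^16 × 5^1 ≡ 3 × 5 × 5 (mod 11)
Multiplying step by step:
  3 × 5 = 15 ≡ 4 (mod 11)
  4 × 5 = 20 ≡ 9 (mod 11)
Result: 5^49 ≡ 9 (mod 11)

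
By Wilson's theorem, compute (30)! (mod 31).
By Wilson's theorem, (30)! ≡ -1 ≡ 30 (mod 31)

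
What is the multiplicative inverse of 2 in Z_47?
24

Using Extended Euclidean Algorithm:
gcd(2, 47) = 1
Bezout coefficients: 2 × -23 + 47 × 1 = 1
So 2 × -23 ≡ 1 (mod 47)
The inverse is -23 mod 47 = 24
Verification: 2 × 24 = 48 = 1 × 47 + 1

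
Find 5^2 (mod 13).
2 = 2 (binary 10). Repeated squaring mod 13: 5^1 ≡ 5; 5^2 ≡ 5² = 25 ≡ 12. So 5^2 ≡ 12 (mod 13).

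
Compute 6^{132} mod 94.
72

Using successive squaring:
Binary expansion of 132: 10000100
Powers of 6 mod 94 (each is the square of the previous):
  6^1 ≡ 6 (mod 94)
  6^2 ≡ 6² = 36 ≡ 36 (mod 94)
  6^4 ≡ 36² = 1296 ≡ 74 (mod 94)
  6^8 ≡ 74² = 5476 ≡ 24 (mod 94)
  6^16 ≡ 24² = 576 ≡ 12 (mod 94)
  6^32 ≡ 12² = 144 ≡ 50 (mod 94)
  6^64 ≡ 50² = 2500 ≡ 56 (mod 94)
  6^128 ≡ 56² = 3136 ≡ 34 (mod 94)
132 = 128 + 4, so 6^132 = 6^128 × 6^4 ≡ 34 × 74 (mod 94)
Multiplying step by step:
  34 × 74 = 2516 ≡ 72 (mod 94)
Result: 6^132 ≡ 72 (mod 94)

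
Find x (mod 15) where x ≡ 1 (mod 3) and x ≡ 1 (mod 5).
M = 3 × 5 = 15. M₁ = 5, y₁ ≡ 2 (mod 3). M₂ = 3, y₂ ≡ 2 (mod 5). x = 1×5×2 + 1×3×2 ≡ 1 (mod 15)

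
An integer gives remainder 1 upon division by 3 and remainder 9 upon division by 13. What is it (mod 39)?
M = 3 × 13 = 39. M₁ = 13, y₁ ≡ 1 (mod 3). M₂ = 3, y₂ ≡ 9 (mod 13). n = 1×13×1 + 9×3×9 ≡ 22 (mod 39). The smallest positive such number is 22.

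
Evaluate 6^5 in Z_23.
5 = 4 + 1 (binary 101). Repeated squaring mod 23: 6^1 ≡ 6; 6^2 ≡ 6² = 36 ≡ 13; 6^4 ≡ 13² = 169 ≡ 8. Multiply: 6^5 = 6^4 × 6^1 ≡ 8 × 6 (mod 23): 8 × 6 = 48 ≡ 2. So 6^5 ≡ 2 (mod 23).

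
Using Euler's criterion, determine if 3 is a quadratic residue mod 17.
By Euler's criterion: 3^{8} ≡ 16 (mod 17). Since this equals -1 (≡ 16), 3 is not a QR.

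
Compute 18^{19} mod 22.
8

Using successive squaring:
Binary expansion of 19: 10011
Powers of 18 mod 22 (each is the square of the previous):
  18^1 ≡ 18 (mod 22)
  18^2 ≡ 18² = 324 ≡ 16 (mod 22)
  18^4 ≡ 16² = 256 ≡ 14 (mod 22)
  18^8 ≡ 14² = 196 ≡ 20 (mod 22)
  18^16 ≡ 20² = 400 ≡ 4 (mod 22)
19 = 16 + 2 + 1, so 18^19 = 18^16 × 18^2 × 18^1 ≡ 4 × 16 × 18 (mod 22)
Multiplying step by step:
  4 × 16 = 64 ≡ 20 (mod 22)
  20 × 18 = 360 ≡ 8 (mod 22)
Result: 18^19 ≡ 8 (mod 22)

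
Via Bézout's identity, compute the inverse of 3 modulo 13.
Extended GCD: 3(-4) + 13(1) = 1. So 3^(-1) ≡ 9 ≡ 9 (mod 13). Verify: 3 × 9 = 27 ≡ 1 (mod 13)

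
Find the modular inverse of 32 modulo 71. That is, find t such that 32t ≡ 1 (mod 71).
20

Using Extended Euclidean Algorithm:
gcd(32, 71) = 1
Bezout coefficients: 32 × 20 + 71 × -9 = 1
So 32 × 20 ≡ 1 (mod 71)
The inverse is 20 mod 71 = 20
Verification: 32 × 20 = 640 = 9 × 71 + 1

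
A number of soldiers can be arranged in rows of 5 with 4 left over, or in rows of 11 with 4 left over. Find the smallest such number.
M = 5 × 11 = 55. M₁ = 11, y₁ ≡ 1 (mod 5). M₂ = 5, y₂ ≡ 9 (mod 11). x = 4×11×1 + 4×5×9 ≡ 4 (mod 55). The smallest positive such number is 4.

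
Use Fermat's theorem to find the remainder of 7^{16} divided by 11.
4

By Fermat's Little Theorem, a^(p-1) ≡ 1 (mod p) for prime p and gcd(a, p) = 1
Here p = 11, so 7^10 ≡ 1 (mod 11)
We can reduce the exponent: 16 mod 10 = 6
So 7^16 ≡ 7^6 (mod 11)
Computing: 7^6 mod 11 = 4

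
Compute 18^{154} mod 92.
24

Using successive squaring:
Binary expansion of 154: 10011010
Powers of 18 mod 92 (each is the square of the previous):
  18^1 ≡ 18 (mod 92)
  18^2 ≡ 18² = 324 ≡ 48 (mod 92)
  18^4 ≡ 48² = 2304 ≡ 4 (mod 92)
  18^8 ≡ 4² = 16 ≡ 16 (mod 92)
  18^16 ≡ 16² = 256 ≡ 72 (mod 92)
  18^32 ≡ 72² = 5184 ≡ 32 (mod 92)
  18^64 ≡ 32² = 1024 ≡ 12 (mod 92)
  18^128 ≡ 12² = 144 ≡ 52 (mod 92)
154 = 128 + 16 + 8 + 2, so 18^154 = 18^128 × 18^16 × 18^8 × 18^2 ≡ 52 × 72 × 16 × 48 (mod 92)
Multiplying step by step:
  52 × 72 = 3744 ≡ 64 (mod 92)
  64 × 16 = 1024 ≡ 12 (mod 92)
  12 × 48 = 576 ≡ 24 (mod 92)
Result: 18^154 ≡ 24 (mod 92)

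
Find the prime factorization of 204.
2^2 × 3 × 17

Divide by primes starting from smallest:
204 ÷ 2 = 102
102 ÷ 2 = 51
51 ÷ 3 = 17
17 ÷ 17 = 1

204 = 2^2 × 3 × 17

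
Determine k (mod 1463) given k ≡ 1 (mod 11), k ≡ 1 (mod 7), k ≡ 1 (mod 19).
1

Using the Chinese Remainder Theorem:
M = product of moduli = 1463
For equation 1: M_1 = 133, 133 ≡ 1 (mod 11), inverse of 133 mod 11 is 1 (check: 1 × 1 = 1 ≡ 1 (mod 11))
For equation 2: M_2 = 209, 209 ≡ 6 (mod 7), inverse of 209 mod 7 is 6 (check: 6 × 6 = 36 ≡ 1 (mod 7))
For equation 3: M_3 = 77, 77 ≡ 1 (mod 19), inverse of 77 mod 19 is 1 (check: 1 × 1 = 1 ≡ 1 (mod 19))
Combine: k ≡ Σ r_i×M_i×(M_i⁻¹ mod m_i) = 1×133×1 + 1×209×6 + 1×77×1 = 133 + 1254 + 77 = 1464
1464 mod 1463 = 1
k ≡ 1 (mod 1463)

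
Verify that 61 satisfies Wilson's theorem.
(60)! mod 61 = 60. Since this equals -1 (mod 61), Wilson confirms 61 is prime.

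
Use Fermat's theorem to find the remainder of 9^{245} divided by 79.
51

By Fermat's Little Theorem, a^(p-1) ≡ 1 (mod p) for prime p and gcd(a, p) = 1
Here p = 79, so 9^78 ≡ 1 (mod 79)
We can reduce the exponent: 245 mod 78 = 11
So 9^245 ≡ 9^11 (mod 79)
Computing: 9^11 mod 79 = 51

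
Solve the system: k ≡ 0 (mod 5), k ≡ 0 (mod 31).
M = 5 × 31 = 155. M₁ = 31, y₁ ≡ 1 (mod 5). M₂ = 5, y₂ ≡ 25 (mod 31). k = 0×31×1 + 0×5×25 ≡ 0 (mod 155)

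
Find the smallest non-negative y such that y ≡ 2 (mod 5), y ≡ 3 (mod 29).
32

Using the Chinese Remainder Theorem:
M = product of moduli = 145
For equation 1: M_1 = 29, 29 ≡ 4 (mod 5), inverse of 29 mod 5 is 4 (check: 4 × 4 = 16 ≡ 1 (mod 5))
For equation 2: M_2 = 5, 5 ≡ 5 (mod 29), inverse of 5 mod 29 is 6 (check: 5 × 6 = 30 ≡ 1 (mod 29))
Combine: y ≡ Σ r_i×M_i×(M_i⁻¹ mod m_i) = 2×29×4 + 3×5×6 = 232 + 90 = 322
322 mod 145 = 32
y ≡ 32 (mod 145)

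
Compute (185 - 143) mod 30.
12

(185 - 143) = 42
42 mod 30 = 12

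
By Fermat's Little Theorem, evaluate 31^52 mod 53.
By Fermat's Little Theorem, 31^{52} ≡ 1 (mod 53) since 53 is prime and gcd(31, 53) = 1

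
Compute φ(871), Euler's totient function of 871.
792

Prime factorization: 871 = 13 × 67
Using the formula φ(n) = n × Π(1 - 1/p) for each prime factor p:
φ(871) = 871 × (1 - 1/13) × (1 - 1/67)
φ(871) = 792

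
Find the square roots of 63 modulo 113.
The square roots of 63 mod 113 are 96 and 17. Verify: 96² = 9216 ≡ 63 (mod 113)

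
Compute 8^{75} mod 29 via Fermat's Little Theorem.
2

By Fermat's Little Theorem, a^(p-1) ≡ 1 (mod p) for prime p and gcd(a, p) = 1
Here p = 29, so 8^28 ≡ 1 (mod 29)
We can reduce the exponent: 75 mod 28 = 19
So 8^75 ≡ 8^19 (mod 29)
Computing: 8^19 mod 29 = 2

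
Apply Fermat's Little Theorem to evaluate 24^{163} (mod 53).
36

By Fermat's Little Theorem, a^(p-1) ≡ 1 (mod p) for prime p and gcd(a, p) = 1
Here p = 53, so 24^52 ≡ 1 (mod 53)
We can reduce the exponent: 163 mod 52 = 7
So 24^163 ≡ 24^7 (mod 53)
Computing: 24^7 mod 53 = 36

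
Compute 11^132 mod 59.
Using Fermat: 11^{58} ≡ 1 (mod 59). 132 ≡ 16 (mod 58). So 11^{132} ≡ 11^{16} ≡ 12 (mod 59)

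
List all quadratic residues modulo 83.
QRs mod 83: {1, 3, 4, 7, 9, 10, 11, 12, 16, 17, 21, 23, 25, 26, 27, 28, 29, 30, 31, 33, 36, 37, 38, 40, 41, 44, 48, 49, 51, 59, 61, 63, 64, 65, 68, 69, 70, 75, 77, 78, 81}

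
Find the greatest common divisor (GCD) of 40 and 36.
4

Using the Euclidean algorithm:
40 = 1 × 36 + 4
36 = 9 × 4 + 0

GCD(40, 36) = 4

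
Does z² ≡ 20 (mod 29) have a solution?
By Euler's criterion: 20^{14} ≡ 1 (mod 29). Since this equals 1, 20 is a QR.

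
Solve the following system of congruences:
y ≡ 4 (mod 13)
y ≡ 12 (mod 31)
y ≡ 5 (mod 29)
1252

Using the Chinese Remainder Theorem:
M = product of moduli = 11687
For equation 1: M_1 = 899, 899 ≡ 2 (mod 13), inverse of 899 mod 13 is 7 (check: 2 × 7 = 14 ≡ 1 (mod 13))
For equation 2: M_2 = 377, 377 ≡ 5 (mod 31), inverse of 377 mod 31 is 25 (check: 5 × 25 = 125 ≡ 1 (mod 31))
For equation 3: M_3 = 403, 403 ≡ 26 (mod 29), inverse of 403 mod 29 is 19 (check: 26 × 19 = 494 ≡ 1 (mod 29))
Combine: y ≡ Σ r_i×M_i×(M_i⁻¹ mod m_i) = 4×899×7 + 12×377×25 + 5×403×19 = 25172 + 113100 + 38285 = 176557
176557 mod 11687 = 1252
y ≡ 1252 (mod 11687)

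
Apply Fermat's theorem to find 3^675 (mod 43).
By Fermat: 3^{42} ≡ 1 (mod 43). 675 ≡ 3 (mod 42). So 3^{675} ≡ 3^{3} ≡ 27 (mod 43)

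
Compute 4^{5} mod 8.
0

Using successive squaring:
Binary expansion of 5: 101
Powers of 4 mod 8 (each is the square of the previous):
  4^1 ≡ 4 (mod 8)
  4^2 ≡ 4² = 16 ≡ 0 (mod 8)
  4^4 ≡ 0² = 0 ≡ 0 (mod 8)
5 = 4 + 1, so 4^5 = 4^4 × 4^1 ≡ 0 × 4 (mod 8)
Multiplying step by step:
  0 × 4 = 0 ≡ 0 (mod 8)
Result: 4^5 ≡ 0 (mod 8)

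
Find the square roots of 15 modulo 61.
The square roots of 15 mod 61 are 25 and 36. Verify: 25² = 625 ≡ 15 (mod 61)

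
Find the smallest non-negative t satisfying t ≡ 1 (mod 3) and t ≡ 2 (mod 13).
M = 3 × 13 = 39. M₁ = 13, y₁ ≡ 1 (mod 3). M₂ = 3, y₂ ≡ 9 (mod 13). t = 1×13×1 + 2×3×9 ≡ 28 (mod 39)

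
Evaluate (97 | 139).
(97/139) = 97^{69} mod 139 = -1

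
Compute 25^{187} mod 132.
97

Using successive squaring:
Binary expansion of 187: 10111011
Powers of 25 mod 132 (each is the square of the previous):
  25^1 ≡ 25 (mod 132)
  25^2 ≡ 25² = 625 ≡ 97 (mod 132)
  25^4 ≡ 97² = 9409 ≡ 37 (mod 132)
  25^8 ≡ 37² = 1369 ≡ 49 (mod 132)
  25^16 ≡ 49² = 2401 ≡ 25 (mod 132)
  25^32 ≡ 25² = 625 ≡ 97 (mod 132)
  25^64 ≡ 97² = 9409 ≡ 37 (mod 132)
  25^128 ≡ 37² = 1369 ≡ 49 (mod 132)
187 = 128 + 32 + 16 + 8 + 2 + 1, so 25^187 = 25^128 × 25^32 × 25^16 × 25^8 × 25^2 × 25^1 ≡ 49 × 97 × 25 × 49 × 97 × 25 (mod 132)
Multiplying step by step:
  49 × 97 = 4753 ≡ 1 (mod 132)
  1 × 25 = 25 ≡ 25 (mod 132)
  25 × 49 = 1225 ≡ 37 (mod 132)
  37 × 97 = 3589 ≡ 25 (mod 132)
  25 × 25 = 625 ≡ 97 (mod 132)
Result: 25^187 ≡ 97 (mod 132)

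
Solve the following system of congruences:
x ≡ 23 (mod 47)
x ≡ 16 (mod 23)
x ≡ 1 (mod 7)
1856

Using the Chinese Remainder Theorem:
M = product of moduli = 7567
For equation 1: M_1 = 161, 161 ≡ 20 (mod 47), inverse of 161 mod 47 is 40 (check: 20 × 40 = 800 ≡ 1 (mod 47))
For equation 2: M_2 = 329, 329 ≡ 7 (mod 23), inverse of 329 mod 23 is 10 (check: 7 × 10 = 70 ≡ 1 (mod 23))
For equation 3: M_3 = 1081, 1081 ≡ 3 (mod 7), inverse of 1081 mod 7 is 5 (check: 3 × 5 = 15 ≡ 1 (mod 7))
Combine: x ≡ Σ r_i×M_i×(M_i⁻¹ mod m_i) = 23×161×40 + 16×329×10 + 1×1081×5 = 148120 + 52640 + 5405 = 206165
206165 mod 7567 = 1856
x ≡ 1856 (mod 7567)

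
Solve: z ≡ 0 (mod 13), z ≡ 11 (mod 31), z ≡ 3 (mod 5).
M = 13 × 31 × 5 = 2015. M₁ = 155, y₁ ≡ 12 (mod 13). M₂ = 65, y₂ ≡ 21 (mod 31). M₃ = 403, y₃ ≡ 2 (mod 5). z = 0×155×12 + 11×65×21 + 3×403×2 ≡ 1313 (mod 2015)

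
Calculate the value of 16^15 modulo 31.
Using repeated squaring. 15 = 8 + 4 + 2 + 1 (binary 1111). Repeated squaring mod 31: 16^1 ≡ 16; 16^2 ≡ 16² = 256 ≡ 8; 16^4 ≡ 8² = 64 ≡ 2; 16^8 ≡ 2² = 4 ≡ 4. Multiply: 16^15 = 16^8 × 16^4 × 16^2 × 16^1 ≡ 4 × 2 × 8 × 16 (mod 31): 4 × 2 = 8 ≡ 8; 8 × 8 = 64 ≡ 2; 2 × 16 = 32 ≡ 1. So 16^15 ≡ 1 (mod 31).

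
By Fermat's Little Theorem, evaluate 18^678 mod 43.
By Fermat: 18^{42} ≡ 1 (mod 43). 678 ≡ 6 (mod 42). So 18^{678} ≡ 18^{6} ≡ 41 (mod 43)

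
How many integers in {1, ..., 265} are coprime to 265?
208

Prime factorization: 265 = 5 × 53
Using the formula φ(n) = n × Π(1 - 1/p) for each prime factor p:
φ(265) = 265 × (1 - 1/5) × (1 - 1/53)
φ(265) = 208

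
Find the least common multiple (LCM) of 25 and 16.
400

First find GCD(25, 16) using the Euclidean algorithm:
25 = 1 × 16 + 9
16 = 1 × 9 + 7
9 = 1 × 7 + 2
7 = 3 × 2 + 1
2 = 2 × 1 + 0
GCD(25, 16) = 1

LCM formula: LCM(a, b) = (a × b) / GCD(a, b)
LCM(25, 16) = (25 × 16) / 1
LCM(25, 16) = 400 / 1
LCM(25, 16) = 400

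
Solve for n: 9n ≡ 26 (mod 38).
24

Since gcd(9, 38) = 1 divides 26, a solution exists.
Multiply both sides by the inverse of 9 mod 38:
  9^(-1) mod 38 = 17
  x ≡ 17 × 26 ≡ 442 ≡ 24 (mod 38)
Verification: 9 × 24 = 216 = 5 × 38 + 26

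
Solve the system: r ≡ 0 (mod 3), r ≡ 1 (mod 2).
M = 3 × 2 = 6. M₁ = 2, y₁ ≡ 2 (mod 3). M₂ = 3, y₂ ≡ 1 (mod 2). r = 0×2×2 + 1×3×1 ≡ 3 (mod 6)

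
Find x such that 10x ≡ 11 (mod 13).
5

Since gcd(10, 13) = 1 divides 11, a solution exists.
Multiply both sides by the inverse of 10 mod 13:
  10^(-1) mod 13 = 4
  x ≡ 4 × 11 ≡ 44 ≡ 5 (mod 13)
Verification: 10 × 5 = 50 = 3 × 13 + 11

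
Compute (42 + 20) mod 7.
6

(42 + 20) = 62
62 mod 7 = 6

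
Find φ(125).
100

Prime factorization: 125 = 5^3
Using the formula φ(n) = n × Π(1 - 1/p) for each prime factor p:
φ(125) = 125 × (1 - 1/5)
φ(125) = 100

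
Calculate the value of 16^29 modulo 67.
Using repeated squaring. 29 = 16 + 8 + 4 + 1 (binary 11101). Repeated squaring mod 67: 16^1 ≡ 16; 16^2 ≡ 16² = 256 ≡ 55; 16^4 ≡ 55² = 3025 ≡ 10; 16^8 ≡ 10² = 100 ≡ 33; 16^16 ≡ 33² = 1089 ≡ 17. Multiply: 16^29 = 16^16 × 16^8 × 16^4 × 16^1 ≡ 17 × 33 × 10 × 16 (mod 67): 17 × 33 = 561 ≡ 25; 25 × 10 = 250 ≡ 49; 49 × 16 = 784 ≡ 47. So 16^29 ≡ 47 (mod 67).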